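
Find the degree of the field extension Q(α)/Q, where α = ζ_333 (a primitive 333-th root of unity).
[Q(α):Q] = 216

The minimal polynomial of ζ_333 over Q is the 333-th cyclotomic polynomial Φ_333(x), which is irreducible over Q and has degree φ(333) = 216. Hence [Q(α):Q] = φ(333) = 216.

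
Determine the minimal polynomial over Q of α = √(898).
m_α(x) = x^2 - 898

α satisfies α^2 - 898 = 0, so x^2 - 898 annihilates α. Since d = 898 is squarefree and ≠ 1, it is not a perfect square in Q, so x^2 - 898 has no rational root and is therefore irreducible over Q (a degree-2 polynomial over a field is irreducible iff it has no root). Hence m_α(x) = x^2 - 898.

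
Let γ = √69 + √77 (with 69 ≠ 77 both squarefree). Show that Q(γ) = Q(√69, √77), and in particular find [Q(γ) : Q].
[Q(γ) : Q] = 4 (equivalently, Q(γ) = Q(√69, √77))

Obviously Q(γ) ⊆ Q(√69, √77), and [Q(√69, √77):Q] = 4 (since 69, 77 are distinct squarefree integers > 1 with 5313 not a perfect square). To show equality we compute the minimal polynomial of γ. From γ = √69 + √77: γ^2 = 69 + 2√(5313) + 77 = 146 + 2√(5313), so γ^2 - 146 = 2√(5313); squaring, (γ^2 - 146)^2 = 4·5313, i.e. γ^4 - 292γ^2 + 21316 - 21252 = 0, i.e. γ^4 - 292γ^2 + 64 = 0. So γ is a root of x^4 - 292x^2 + 64. This polynomial is irreducible over Q: it has no rational root (each ±√69 ± √77 is irrational), and any factorization into two quadratics over Q would force √(5313) ∈ Q (pairing opposite roots) or √69, √77 ∈ Q (other pairings), all impossible. Hence [Q(γ):Q] = 4 = [Q(√69, √77):Q], so Q(γ) = Q(√69, √77).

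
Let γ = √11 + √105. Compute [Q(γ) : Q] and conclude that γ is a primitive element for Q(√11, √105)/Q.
[Q(γ) : Q] = 4 (equivalently, Q(γ) = Q(√11, √105))

Obviously Q(γ) ⊆ Q(√11, √105), and [Q(√11, √105):Q] = 4 (since 11, 105 are distinct squarefree integers > 1 with 1155 not a perfect square). To show equality we compute the minimal polynomial of γ. From γ = √11 + √105: γ^2 = 11 + 2√(1155) + 105 = 116 + 2√(1155), so γ^2 - 116 = 2√(1155); squaring, (γ^2 - 116)^2 = 4·1155, i.e. γ^4 - 232γ^2 + 13456 - 4620 = 0, i.e. γ^4 - 232γ^2 + 8836 = 0. So γ is a root of x^4 - 232x^2 + 8836. This polynomial is irreducible over Q: it has no rational root (each ±√11 ± √105 is irrational), and any factorization into two quadratics over Q would force √(1155) ∈ Q (pairing opposite roots) or √11, √105 ∈ Q (other pairings), all impossible. Hence [Q(γ):Q] = 4 = [Q(√11, √105):Q], so Q(γ) = Q(√11, √105).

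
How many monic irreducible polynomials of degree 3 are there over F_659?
There are 95396840 monic irreducible polynomials of degree 3 over F_659

Each element of F_{659^3} that lies in no proper subfield is a root of exactly one monic irreducible of degree 3 over F_659, and each such polynomial has 3 distinct roots in F_{659^3}. By Möbius inversion the count is N_659(3) = (1/3) Σ_{d|3} μ(3/d) · 659^d = (1/3)(μ(3)·659^1 + μ(1)·659^3) = 286190520/3 = 95396840.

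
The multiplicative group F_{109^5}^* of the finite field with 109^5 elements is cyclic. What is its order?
|F_{109^5}^*| = 15386239548

F_{109^5} has 109^5 = 15386239549 elements; its multiplicative group consists of all nonzero elements, so |F_{109^5}^*| = 15386239549 - 1 = 15386239548. (It is cyclic since any finite subgroup of the multiplicative group of a field is cyclic.)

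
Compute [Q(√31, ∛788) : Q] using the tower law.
[Q(√31, ∛788) : Q] = 6

Let L = Q(√31, ∛788). Since Q(√31) ⊂ L and [Q(√31):Q] = 2, the tower law gives 2 | [L:Q]. Likewise Q(∛788) ⊂ L with [Q(∛788):Q] = 3 (because 788 is not a perfect cube), so 3 | [L:Q]. As gcd(2,3) = 1, [L:Q] is divisible by 6. Conversely L is generated over Q by √31 and ∛788, so [L:Q] ≤ 2·3 = 6. Therefore [Q(√31, ∛788) : Q] = 6.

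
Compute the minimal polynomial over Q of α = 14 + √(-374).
m_α(x) = x^2 - 28x + 570

From α - 14 = √(-374), squaring gives (α - 14)^2 = -374, i.e. α^2 - 28α + 196 = -374, so α^2 - 28α + 570 = 0. The discriminant of x^2 - 28x + 570 is (-28)^2 - 4·(570) = 784 - 2280 = -1496, and 4·(-374) is not a perfect square in Q since -374 is squarefree and ≠ 1. Hence x^2 - 28x + 570 is irreducible over Q and is the minimal polynomial of α.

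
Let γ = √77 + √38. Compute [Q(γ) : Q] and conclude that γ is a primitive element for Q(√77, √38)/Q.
[Q(γ) : Q] = 4 (equivalently, Q(γ) = Q(√77, √38))

Obviously Q(γ) ⊆ Q(√77, √38), and [Q(√77, √38):Q] = 4 (since 77, 38 are distinct squarefree integers > 1 with 2926 not a perfect square). To show equality we compute the minimal polynomial of γ. From γ = √77 + √38: γ^2 = 77 + 2√(2926) + 38 = 115 + 2√(2926), so γ^2 - 115 = 2√(2926); squaring, (γ^2 - 115)^2 = 4·2926, i.e. γ^4 - 230γ^2 + 13225 - 11704 = 0, i.e. γ^4 - 230γ^2 + 1521 = 0. So γ is a root of x^4 - 230x^2 + 1521. This polynomial is irreducible over Q: it has no rational root (each ±√77 ± √38 is irrational), and any factorization into two quadratics over Q would force √(2926) ∈ Q (pairing opposite roots) or √77, √38 ∈ Q (other pairings), all impossible. Hence [Q(γ):Q] = 4 = [Q(√77, √38):Q], so Q(γ) = Q(√77, √38).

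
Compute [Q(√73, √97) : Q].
[Q(√73, √97) : Q] = 4

[Q(√73):Q] = 2 (min poly x^2 - 73, irreducible since 73 is squarefree > 1). For the top step, suppose √97 ∈ Q(√73), say √97 = c + d√73 with c, d ∈ Q. Squaring: 97 = c^2 + 73d^2 + 2cd√73. Since √73 ∉ Q this forces 2cd = 0. If d = 0 then √97 = c ∈ Q, contradicting 97 squarefree > 1. If c = 0 then 97 = 73d^2, so 73·97 = (73d)^2 is a perfect square in Q — but 73·97 = 7081 is not a perfect square (since 73 and 97 are distinct squarefree integers). Contradiction. Hence √97 ∉ Q(√73), so x^2 - 97 stays irreducible over Q(√73) and [Q(√73, √97) : Q(√73)] = 2. By the tower law, [Q(√73, √97) : Q] = 2 · 2 = 4.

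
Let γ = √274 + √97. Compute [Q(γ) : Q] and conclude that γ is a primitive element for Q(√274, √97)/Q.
[Q(γ) : Q] = 4 (equivalently, Q(γ) = Q(√274, √97))

Obviously Q(γ) ⊆ Q(√274, √97), and [Q(√274, √97):Q] = 4 (since 274, 97 are distinct squarefree integers > 1 with 26578 not a perfect square). To show equality we compute the minimal polynomial of γ. From γ = √274 + √97: γ^2 = 274 + 2√(26578) + 97 = 371 + 2√(26578), so γ^2 - 371 = 2√(26578); squaring, (γ^2 - 371)^2 = 4·26578, i.e. γ^4 - 742γ^2 + 137641 - 106312 = 0, i.e. γ^4 - 742γ^2 + 31329 = 0. So γ is a root of x^4 - 742x^2 + 31329. This polynomial is irreducible over Q: it has no rational root (each ±√274 ± √97 is irrational), and any factorization into two quadratics over Q would force √(26578) ∈ Q (pairing opposite roots) or √274, √97 ∈ Q (other pairings), all impossible. Hence [Q(γ):Q] = 4 = [Q(√274, √97):Q], so Q(γ) = Q(√274, √97).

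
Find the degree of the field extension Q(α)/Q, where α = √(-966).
[Q(α):Q] = 2

[Q(α):Q] equals the degree of the minimal polynomial of α. Here α^2 = -966 and x^2 + 966 is irreducible (d = -966 is squarefree, ≠ 1, hence not a square), so deg(m_α) = 2. Thus [Q(α):Q] = 2.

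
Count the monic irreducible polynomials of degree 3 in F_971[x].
There are 305165880 monic irreducible polynomials of degree 3 over F_971

Each element of F_{971^3} that lies in no proper subfield is a root of exactly one monic irreducible of degree 3 over F_971, and each such polynomial has 3 distinct roots in F_{971^3}. By Möbius inversion the count is N_971(3) = (1/3) Σ_{d|3} μ(3/d) · 971^d = (1/3)(μ(3)·971^1 + μ(1)·971^3) = 915497640/3 = 305165880.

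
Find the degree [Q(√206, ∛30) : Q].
[Q(√206, ∛30) : Q] = 6

Let L = Q(√206, ∛30). Since Q(√206) ⊂ L and [Q(√206):Q] = 2, the tower law gives 2 | [L:Q]. Likewise Q(∛30) ⊂ L with [Q(∛30):Q] = 3 (because 30 is not a perfect cube), so 3 | [L:Q]. As gcd(2,3) = 1, [L:Q] is divisible by 6. Conversely L is generated over Q by √206 and ∛30, so [L:Q] ≤ 2·3 = 6. Therefore [Q(√206, ∛30) : Q] = 6.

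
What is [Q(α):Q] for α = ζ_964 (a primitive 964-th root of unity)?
[Q(α):Q] = 480

The minimal polynomial of ζ_964 over Q is the 964-th cyclotomic polynomial Φ_964(x), which is irreducible over Q and has degree φ(964) = 480. Hence [Q(α):Q] = φ(964) = 480.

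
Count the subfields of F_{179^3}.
F_{179^3} has 2 subfields

The subfields of F_{p^n} are exactly the fields F_{p^d} for d | n (each is the fixed field of the unique index-d subgroup of Gal(F_{p^n}/F_p) ≅ Z/nZ). The divisors of n = 3 are {1, 3}, giving 2 subfields: F_{179^1}, F_{179^3}.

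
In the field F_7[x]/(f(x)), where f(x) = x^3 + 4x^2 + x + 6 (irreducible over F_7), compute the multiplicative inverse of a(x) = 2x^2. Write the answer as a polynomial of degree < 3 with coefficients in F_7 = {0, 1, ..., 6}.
a(x)^(-1) ≡ 4x^2 + 6x + 6 (mod f(x))

Since f is irreducible over F_7, F_7[x]/(f) is a field and a(x) ≠ 0 has an inverse. Apply the extended Euclidean algorithm to f(x) and a(x) in F_7[x]: f(x) = (4x + 2)·a(x) + (x + 6);  a(x) = (2x + 2)·(x + 6) + (2). The last nonzero remainder is the constant 2 = gcd(f, a) in F_7. Back-substituting through the division chain expresses 2 = s(x)·a(x) + t(x)·f(x) with s(x) ≡ x^2 + 5x + 5 (mod f), so (x^2 + 5x + 5)·a(x) ≡ 2 (mod f). Multiplying by 2^(-1) ≡ 4 in F_7 gives a(x)^(-1) ≡ 4·(x^2 + 5x + 5) ≡ 4x^2 + 6x + 6 (mod f). Check: (2x^2)·(4x^2 + 6x + 6) = x^4 + 5x^3 + 5x^2 ≡ 1 (mod x^3 + 4x^2 + x + 6).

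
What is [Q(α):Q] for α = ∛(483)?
[Q(α):Q] = 3

The minimal polynomial of α is x^3 - 483, irreducible over Q since 483 is not a perfect cube (so x^3 - 483 has no rational root). Hence [Q(α):Q] = deg(m_α) = 3.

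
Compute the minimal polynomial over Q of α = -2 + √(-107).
m_α(x) = x^2 + 4x + 111

From α + 2 = √(-107), squaring gives (α + 2)^2 = -107, i.e. α^2 + 4α + 4 = -107, so α^2 + 4α + 111 = 0. The discriminant of x^2 + 4x + 111 is (4)^2 - 4·(111) = 16 - 444 = -428, and 4·(-107) is not a perfect square in Q since -107 is squarefree and ≠ 1. Hence x^2 + 4x + 111 is irreducible over Q and is the minimal polynomial of α.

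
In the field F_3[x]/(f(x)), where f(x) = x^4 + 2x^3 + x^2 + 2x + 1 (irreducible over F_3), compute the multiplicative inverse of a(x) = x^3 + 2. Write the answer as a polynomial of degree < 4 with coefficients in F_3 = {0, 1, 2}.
a(x)^(-1) ≡ 2x^2 + x + 2 (mod f(x))

Since f is irreducible over F_3, F_3[x]/(f) is a field and a(x) ≠ 0 has an inverse. Apply the extended Euclidean algorithm to f(x) and a(x) in F_3[x]: f(x) = (x + 2)·a(x) + (x^2);  a(x) = (x)·(x^2) + (2). The last nonzero remainder is the constant 2 = gcd(f, a) in F_3. Back-substituting through the division chain expresses 2 = s(x)·a(x) + t(x)·f(x) with s(x) ≡ x^2 + 2x + 1 (mod f), so (x^2 + 2x + 1)·a(x) ≡ 2 (mod f). Multiplying by 2^(-1) ≡ 2 in F_3 gives a(x)^(-1) ≡ 2·(x^2 + 2x + 1) ≡ 2x^2 + x + 2 (mod f). Check: (x^3 + 2)·(2x^2 + x + 2) = 2x^5 + x^4 + 2x^3 + x^2 + 2x + 1 ≡ 1 (mod x^4 + 2x^3 + x^2 + 2x + 1).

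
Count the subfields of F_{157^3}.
F_{157^3} has 2 subfields

The subfields of F_{p^n} are exactly the fields F_{p^d} for d | n (each is the fixed field of the unique index-d subgroup of Gal(F_{p^n}/F_p) ≅ Z/nZ). The divisors of n = 3 are {1, 3}, giving 2 subfields: F_{157^1}, F_{157^3}.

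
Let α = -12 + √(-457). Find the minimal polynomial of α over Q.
m_α(x) = x^2 + 24x + 601

From α + 12 = √(-457), squaring gives (α + 12)^2 = -457, i.e. α^2 + 24α + 144 = -457, so α^2 + 24α + 601 = 0. The discriminant of x^2 + 24x + 601 is (24)^2 - 4·(601) = 576 - 2404 = -1828, and 4·(-457) is not a perfect square in Q since -457 is squarefree and ≠ 1. Hence x^2 + 24x + 601 is irreducible over Q and is the minimal polynomial of α.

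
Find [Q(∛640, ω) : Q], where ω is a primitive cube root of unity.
[Q(∛640, ω) : Q] = 6

[Q(∛640):Q] = 3 (min poly x^3 - 640, irreducible since 640 is not a perfect cube). [Q(ω):Q] = 2 (min poly x^2 + x + 1). Since Q(∛640) ⊂ R and ω ∉ R, we have ω ∉ Q(∛640), so x^2 + x + 1 remains irreducible over Q(∛640) and [Q(∛640, ω) : Q(∛640)] = 2. By the tower law, [Q(∛640, ω) : Q] = 3 · 2 = 6. (In fact Q(∛640, ω) is the splitting field of x^3 - 640 over Q.)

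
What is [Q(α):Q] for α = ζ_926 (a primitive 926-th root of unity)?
[Q(α):Q] = 462

The minimal polynomial of ζ_926 over Q is the 926-th cyclotomic polynomial Φ_926(x), which is irreducible over Q and has degree φ(926) = 462. Hence [Q(α):Q] = φ(926) = 462.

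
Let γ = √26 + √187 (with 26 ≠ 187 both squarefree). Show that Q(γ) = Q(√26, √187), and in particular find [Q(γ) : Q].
[Q(γ) : Q] = 4 (equivalently, Q(γ) = Q(√26, √187))

Obviously Q(γ) ⊆ Q(√26, √187), and [Q(√26, √187):Q] = 4 (since 26, 187 are distinct squarefree integers > 1 with 4862 not a perfect square). To show equality we compute the minimal polynomial of γ. From γ = √26 + √187: γ^2 = 26 + 2√(4862) + 187 = 213 + 2√(4862), so γ^2 - 213 = 2√(4862); squaring, (γ^2 - 213)^2 = 4·4862, i.e. γ^4 - 426γ^2 + 45369 - 19448 = 0, i.e. γ^4 - 426γ^2 + 25921 = 0. So γ is a root of x^4 - 426x^2 + 25921. This polynomial is irreducible over Q: it has no rational root (each ±√26 ± √187 is irrational), and any factorization into two quadratics over Q would force √(4862) ∈ Q (pairing opposite roots) or √26, √187 ∈ Q (other pairings), all impossible. Hence [Q(γ):Q] = 4 = [Q(√26, √187):Q], so Q(γ) = Q(√26, √187).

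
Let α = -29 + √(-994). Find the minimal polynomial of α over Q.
m_α(x) = x^2 + 58x + 1835

From α + 29 = √(-994), squaring gives (α + 29)^2 = -994, i.e. α^2 + 58α + 841 = -994, so α^2 + 58α + 1835 = 0. The discriminant of x^2 + 58x + 1835 is (58)^2 - 4·(1835) = 3364 - 7340 = -3976, and 4·(-994) is not a perfect square in Q since -994 is squarefree and ≠ 1. Hence x^2 + 58x + 1835 is irreducible over Q and is the minimal polynomial of α.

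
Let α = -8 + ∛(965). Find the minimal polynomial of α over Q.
m_α(x) = x^3 + 24x^2 + 192x - 453

Set β = α + 8 = ∛(965), so β^3 = 965. Then (α + 8)^3 - 965 = 0, i.e. α is a root of g(x) = (x + 8)^3 - 965 = x^3 + 24x^2 + 192x - 453. Since g(x) = h(x + 8) where h(x) = x^3 - 965, and h is irreducible over Q (because 965 is not a perfect cube, so h has no rational root, and a monic cubic with no rational root is irreducible), g is also irreducible (irreducibility is preserved under the substitution x → x + 8). Hence m_α(x) = x^3 + 24x^2 + 192x - 453.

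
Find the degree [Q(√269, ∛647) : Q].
[Q(√269, ∛647) : Q] = 6

Let L = Q(√269, ∛647). Since Q(√269) ⊂ L and [Q(√269):Q] = 2, the tower law gives 2 | [L:Q]. Likewise Q(∛647) ⊂ L with [Q(∛647):Q] = 3 (because 647 is not a perfect cube), so 3 | [L:Q]. As gcd(2,3) = 1, [L:Q] is divisible by 6. Conversely L is generated over Q by √269 and ∛647, so [L:Q] ≤ 2·3 = 6. Therefore [Q(√269, ∛647) : Q] = 6.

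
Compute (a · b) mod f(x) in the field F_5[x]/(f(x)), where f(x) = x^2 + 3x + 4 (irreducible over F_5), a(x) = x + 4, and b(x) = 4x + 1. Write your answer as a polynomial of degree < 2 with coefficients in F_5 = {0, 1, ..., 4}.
a · b ≡ 3 (mod f(x))

Multiply in F_5[x]: a(x)·b(x) = (x + 4)·(4x + 1) = 4x^2 + 2x + 4. This has degree ≥ 2, so divide by f(x) over F_5: 4x^2 + 2x + 4 = (4)·(x^2 + 3x + 4) + (3). Hence a·b ≡ 3 (mod f). (F_5[x]/(f) is a field with 5^2 = 25 elements since f is irreducible of degree 2.)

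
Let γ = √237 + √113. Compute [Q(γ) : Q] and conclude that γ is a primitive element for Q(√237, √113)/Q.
[Q(γ) : Q] = 4 (equivalently, Q(γ) = Q(√237, √113))

Obviously Q(γ) ⊆ Q(√237, √113), and [Q(√237, √113):Q] = 4 (since 237, 113 are distinct squarefree integers > 1 with 26781 not a perfect square). To show equality we compute the minimal polynomial of γ. From γ = √237 + √113: γ^2 = 237 + 2√(26781) + 113 = 350 + 2√(26781), so γ^2 - 350 = 2√(26781); squaring, (γ^2 - 350)^2 = 4·26781, i.e. γ^4 - 700γ^2 + 122500 - 107124 = 0, i.e. γ^4 - 700γ^2 + 15376 = 0. So γ is a root of x^4 - 700x^2 + 15376. This polynomial is irreducible over Q: it has no rational root (each ±√237 ± √113 is irrational), and any factorization into two quadratics over Q would force √(26781) ∈ Q (pairing opposite roots) or √237, √113 ∈ Q (other pairings), all impossible. Hence [Q(γ):Q] = 4 = [Q(√237, √113):Q], so Q(γ) = Q(√237, √113).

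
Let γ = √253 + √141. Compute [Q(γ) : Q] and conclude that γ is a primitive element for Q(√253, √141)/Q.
[Q(γ) : Q] = 4 (equivalently, Q(γ) = Q(√253, √141))

Obviously Q(γ) ⊆ Q(√253, √141), and [Q(√253, √141):Q] = 4 (since 253, 141 are distinct squarefree integers > 1 with 35673 not a perfect square). To show equality we compute the minimal polynomial of γ. From γ = √253 + √141: γ^2 = 253 + 2√(35673) + 141 = 394 + 2√(35673), so γ^2 - 394 = 2√(35673); squaring, (γ^2 - 394)^2 = 4·35673, i.e. γ^4 - 788γ^2 + 155236 - 142692 = 0, i.e. γ^4 - 788γ^2 + 12544 = 0. So γ is a root of x^4 - 788x^2 + 12544. This polynomial is irreducible over Q: it has no rational root (each ±√253 ± √141 is irrational), and any factorization into two quadratics over Q would force √(35673) ∈ Q (pairing opposite roots) or √253, √141 ∈ Q (other pairings), all impossible. Hence [Q(γ):Q] = 4 = [Q(√253, √141):Q], so Q(γ) = Q(√253, √141).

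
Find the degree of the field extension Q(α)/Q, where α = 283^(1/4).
[Q(α):Q] = 4

α is a root of x^4 - 283. By Eisenstein's criterion at the prime p = 283 (which divides the constant term 283 but p^2 = 80089 does not, since 283 is squarefree), x^4 - 283 is irreducible over Q. Hence [Q(α):Q] = 4.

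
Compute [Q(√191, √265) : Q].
[Q(√191, √265) : Q] = 4

[Q(√191):Q] = 2 (min poly x^2 - 191, irreducible since 191 is squarefree > 1). For the top step, suppose √265 ∈ Q(√191), say √265 = c + d√191 with c, d ∈ Q. Squaring: 265 = c^2 + 191d^2 + 2cd√191. Since √191 ∉ Q this forces 2cd = 0. If d = 0 then √265 = c ∈ Q, contradicting 265 squarefree > 1. If c = 0 then 265 = 191d^2, so 191·265 = (191d)^2 is a perfect square in Q — but 191·265 = 50615 is not a perfect square (since 191 and 265 are distinct squarefree integers). Contradiction. Hence √265 ∉ Q(√191), so x^2 - 265 stays irreducible over Q(√191) and [Q(√191, √265) : Q(√191)] = 2. By the tower law, [Q(√191, √265) : Q] = 2 · 2 = 4.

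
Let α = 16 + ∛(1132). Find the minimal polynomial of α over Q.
m_α(x) = x^3 - 48x^2 + 768x - 5228

Set β = α - 16 = ∛(1132), so β^3 = 1132. Then (α - 16)^3 - 1132 = 0, i.e. α is a root of g(x) = (x - 16)^3 - 1132 = x^3 - 48x^2 + 768x - 5228. Since g(x) = h(x - 16) where h(x) = x^3 - 1132, and h is irreducible over Q (because 1132 is not a perfect cube, so h has no rational root, and a monic cubic with no rational root is irreducible), g is also irreducible (irreducibility is preserved under the substitution x → x - 16). Hence m_α(x) = x^3 - 48x^2 + 768x - 5228.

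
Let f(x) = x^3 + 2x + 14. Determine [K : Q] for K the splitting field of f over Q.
[K : Q] = 6

By the rational root test, any rational root of the monic integer polynomial f(x) = x^3 + 2x + 14 must be an integer dividing the constant term 14, i.e. one of ±{1, 2, 7, 14}. Evaluating: f(1) = 17, f(-1) = 11, f(2) = 26, f(-2) = 2, f(7) = 371, f(-7) = -343, f(14) = 2786, f(-14) = -2758; none is 0, so f has no rational root and is therefore irreducible over Q (a cubic with no linear factor over a field is irreducible). For an irreducible cubic, the Galois group is A_3 or S_3 according as the discriminant disc(f) = -4a^3 - 27b^2 = -4·(2)^3 - 27·(14)^2 = -5324 is or is not a square in Q. Here disc(f) = -5324 is not a perfect square in Q, so the Galois group of f over Q is not contained in A_3 and must be all of S_3. The splitting field has degree |S_3| = 6 over Q, so [K : Q] = 6.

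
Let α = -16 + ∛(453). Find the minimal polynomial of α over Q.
m_α(x) = x^3 + 48x^2 + 768x + 3643

Set β = α + 16 = ∛(453), so β^3 = 453. Then (α + 16)^3 - 453 = 0, i.e. α is a root of g(x) = (x + 16)^3 - 453 = x^3 + 48x^2 + 768x + 3643. Since g(x) = h(x + 16) where h(x) = x^3 - 453, and h is irreducible over Q (because 453 is not a perfect cube, so h has no rational root, and a monic cubic with no rational root is irreducible), g is also irreducible (irreducibility is preserved under the substitution x → x + 16). Hence m_α(x) = x^3 + 48x^2 + 768x + 3643.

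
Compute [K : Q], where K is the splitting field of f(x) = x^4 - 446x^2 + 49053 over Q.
[K : Q] = 4

Solving the quadratic in x^2: x^2 = (446 ± √(446^2 - 4·49053))/2 = (446 ± √2704)/2 = (446 ± 52)/2, giving x^2 = 249 or x^2 = 197. So f(x) = (x^2 - 249)(x^2 - 197) and the roots of f are ±√249, ±√197. Hence the splitting field is K = Q(√249, √197). Since 249 and 197 are distinct squarefree integers > 1, their product 49053 is not a perfect square, so √197 ∉ Q(√249). By the tower law [K:Q] = [Q(√249,√197):Q(√249)] · [Q(√249):Q] = 2 · 2 = 4.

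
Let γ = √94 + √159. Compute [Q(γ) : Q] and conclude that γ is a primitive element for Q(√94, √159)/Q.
[Q(γ) : Q] = 4 (equivalently, Q(γ) = Q(√94, √159))

Obviously Q(γ) ⊆ Q(√94, √159), and [Q(√94, √159):Q] = 4 (since 94, 159 are distinct squarefree integers > 1 with 14946 not a perfect square). To show equality we compute the minimal polynomial of γ. From γ = √94 + √159: γ^2 = 94 + 2√(14946) + 159 = 253 + 2√(14946), so γ^2 - 253 = 2√(14946); squaring, (γ^2 - 253)^2 = 4·14946, i.e. γ^4 - 506γ^2 + 64009 - 59784 = 0, i.e. γ^4 - 506γ^2 + 4225 = 0. So γ is a root of x^4 - 506x^2 + 4225. This polynomial is irreducible over Q: it has no rational root (each ±√94 ± √159 is irrational), and any factorization into two quadratics over Q would force √(14946) ∈ Q (pairing opposite roots) or √94, √159 ∈ Q (other pairings), all impossible. Hence [Q(γ):Q] = 4 = [Q(√94, √159):Q], so Q(γ) = Q(√94, √159).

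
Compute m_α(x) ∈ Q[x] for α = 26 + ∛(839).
m_α(x) = x^3 - 78x^2 + 2028x - 18415

Set β = α - 26 = ∛(839), so β^3 = 839. Then (α - 26)^3 - 839 = 0, i.e. α is a root of g(x) = (x - 26)^3 - 839 = x^3 - 78x^2 + 2028x - 18415. Since g(x) = h(x - 26) where h(x) = x^3 - 839, and h is irreducible over Q (because 839 is not a perfect cube, so h has no rational root, and a monic cubic with no rational root is irreducible), g is also irreducible (irreducibility is preserved under the substitution x → x - 26). Hence m_α(x) = x^3 - 78x^2 + 2028x - 18415.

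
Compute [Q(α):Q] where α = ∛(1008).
[Q(α):Q] = 3

The minimal polynomial of α is x^3 - 1008, irreducible over Q since 1008 is not a perfect cube (so x^3 - 1008 has no rational root). Hence [Q(α):Q] = deg(m_α) = 3.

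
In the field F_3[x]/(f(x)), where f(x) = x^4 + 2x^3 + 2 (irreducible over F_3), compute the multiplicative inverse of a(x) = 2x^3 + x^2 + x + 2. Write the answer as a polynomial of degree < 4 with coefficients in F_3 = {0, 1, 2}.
a(x)^(-1) ≡ 2x^2 + 2 (mod f(x))

Since f is irreducible over F_3, F_3[x]/(f) is a field and a(x) ≠ 0 has an inverse. Apply the extended Euclidean algorithm to f(x) and a(x) in F_3[x]: f(x) = (2x)·a(x) + (x^2 + 2x + 2);  a(x) = (2x)·(x^2 + 2x + 2) + (2). The last nonzero remainder is the constant 2 = gcd(f, a) in F_3. Back-substituting through the division chain expresses 2 = s(x)·a(x) + t(x)·f(x) with s(x) ≡ x^2 + 1 (mod f), so (x^2 + 1)·a(x) ≡ 2 (mod f). Multiplying by 2^(-1) ≡ 2 in F_3 gives a(x)^(-1) ≡ 2·(x^2 + 1) ≡ 2x^2 + 2 (mod f). Check: (2x^3 + x^2 + x + 2)·(2x^2 + 2) = x^5 + 2x^4 + 2x + 1 ≡ 1 (mod x^4 + 2x^3 + 2).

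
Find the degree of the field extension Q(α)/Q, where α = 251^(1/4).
[Q(α):Q] = 4

α is a root of x^4 - 251. By Eisenstein's criterion at the prime p = 251 (which divides the constant term 251 but p^2 = 63001 does not, since 251 is squarefree), x^4 - 251 is irreducible over Q. Hence [Q(α):Q] = 4.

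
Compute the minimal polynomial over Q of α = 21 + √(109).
m_α(x) = x^2 - 42x + 332

From α - 21 = √(109), squaring gives (α - 21)^2 = 109, i.e. α^2 - 42α + 441 = 109, so α^2 - 42α + 332 = 0. The discriminant of x^2 - 42x + 332 is (-42)^2 - 4·(332) = 1764 - 1328 = 436, and 4·(109) is not a perfect square in Q since 109 is squarefree and ≠ 1. Hence x^2 - 42x + 332 is irreducible over Q and is the minimal polynomial of α.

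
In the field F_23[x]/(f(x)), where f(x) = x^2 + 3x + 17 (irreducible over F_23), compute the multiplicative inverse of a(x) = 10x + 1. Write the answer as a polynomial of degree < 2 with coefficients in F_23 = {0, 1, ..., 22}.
a(x)^(-1) ≡ 7x + 18 (mod f(x))

Since f is irreducible over F_23, F_23[x]/(f) is a field and a(x) ≠ 0 has an inverse. Apply the extended Euclidean algorithm to f(x) and a(x) in F_23[x]: f(x) = (7x + 18)·a(x) + (22). The last nonzero remainder is the constant 22 = gcd(f, a) in F_23. Back-substituting through the division chain expresses 22 = s(x)·a(x) + t(x)·f(x) with s(x) ≡ 16x + 5 (mod f), so (16x + 5)·a(x) ≡ 22 (mod f). Multiplying by 22^(-1) ≡ 22 in F_23 gives a(x)^(-1) ≡ 22·(16x + 5) ≡ 7x + 18 (mod f). Check: (10x + 1)·(7x + 18) = x^2 + 3x + 18 ≡ 1 (mod x^2 + 3x + 17).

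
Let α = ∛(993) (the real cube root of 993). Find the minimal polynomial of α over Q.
m_α(x) = x^3 - 993

α satisfies α^3 = 993, so x^3 - 993 annihilates α. By the rational root test, a rational root p/q (in lowest terms) of x^3 - 993 would satisfy p^3 = 993 q^3, forcing q = 1 and p^3 = 993; but 993 is not a perfect cube, contradiction. A monic cubic over Q with no rational root is irreducible (any nontrivial factorization would include a linear factor). Hence x^3 - 993 is the minimal polynomial of α, and in particular [Q(α):Q] = 3.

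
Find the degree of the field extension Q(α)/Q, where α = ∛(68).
[Q(α):Q] = 3

The minimal polynomial of α is x^3 - 68, irreducible over Q since 68 is not a perfect cube (so x^3 - 68 has no rational root). Hence [Q(α):Q] = deg(m_α) = 3.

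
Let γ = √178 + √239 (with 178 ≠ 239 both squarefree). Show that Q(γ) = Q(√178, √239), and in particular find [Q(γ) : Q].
[Q(γ) : Q] = 4 (equivalently, Q(γ) = Q(√178, √239))

Obviously Q(γ) ⊆ Q(√178, √239), and [Q(√178, √239):Q] = 4 (since 178, 239 are distinct squarefree integers > 1 with 42542 not a perfect square). To show equality we compute the minimal polynomial of γ. From γ = √178 + √239: γ^2 = 178 + 2√(42542) + 239 = 417 + 2√(42542), so γ^2 - 417 = 2√(42542); squaring, (γ^2 - 417)^2 = 4·42542, i.e. γ^4 - 834γ^2 + 173889 - 170168 = 0, i.e. γ^4 - 834γ^2 + 3721 = 0. So γ is a root of x^4 - 834x^2 + 3721. This polynomial is irreducible over Q: it has no rational root (each ±√178 ± √239 is irrational), and any factorization into two quadratics over Q would force √(42542) ∈ Q (pairing opposite roots) or √178, √239 ∈ Q (other pairings), all impossible. Hence [Q(γ):Q] = 4 = [Q(√178, √239):Q], so Q(γ) = Q(√178, √239).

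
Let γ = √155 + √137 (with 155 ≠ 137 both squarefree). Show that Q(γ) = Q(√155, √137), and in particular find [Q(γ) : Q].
[Q(γ) : Q] = 4 (equivalently, Q(γ) = Q(√155, √137))

Obviously Q(γ) ⊆ Q(√155, √137), and [Q(√155, √137):Q] = 4 (since 155, 137 are distinct squarefree integers > 1 with 21235 not a perfect square). To show equality we compute the minimal polynomial of γ. From γ = √155 + √137: γ^2 = 155 + 2√(21235) + 137 = 292 + 2√(21235), so γ^2 - 292 = 2√(21235); squaring, (γ^2 - 292)^2 = 4·21235, i.e. γ^4 - 584γ^2 + 85264 - 84940 = 0, i.e. γ^4 - 584γ^2 + 324 = 0. So γ is a root of x^4 - 584x^2 + 324. This polynomial is irreducible over Q: it has no rational root (each ±√155 ± √137 is irrational), and any factorization into two quadratics over Q would force √(21235) ∈ Q (pairing opposite roots) or √155, √137 ∈ Q (other pairings), all impossible. Hence [Q(γ):Q] = 4 = [Q(√155, √137):Q], so Q(γ) = Q(√155, √137).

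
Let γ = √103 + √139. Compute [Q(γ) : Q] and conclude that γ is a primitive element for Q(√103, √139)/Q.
[Q(γ) : Q] = 4 (equivalently, Q(γ) = Q(√103, √139))

Obviously Q(γ) ⊆ Q(√103, √139), and [Q(√103, √139):Q] = 4 (since 103, 139 are distinct squarefree integers > 1 with 14317 not a perfect square). To show equality we compute the minimal polynomial of γ. From γ = √103 + √139: γ^2 = 103 + 2√(14317) + 139 = 242 + 2√(14317), so γ^2 - 242 = 2√(14317); squaring, (γ^2 - 242)^2 = 4·14317, i.e. γ^4 - 484γ^2 + 58564 - 57268 = 0, i.e. γ^4 - 484γ^2 + 1296 = 0. So γ is a root of x^4 - 484x^2 + 1296. This polynomial is irreducible over Q: it has no rational root (each ±√103 ± √139 is irrational), and any factorization into two quadratics over Q would force √(14317) ∈ Q (pairing opposite roots) or √103, √139 ∈ Q (other pairings), all impossible. Hence [Q(γ):Q] = 4 = [Q(√103, √139):Q], so Q(γ) = Q(√103, √139).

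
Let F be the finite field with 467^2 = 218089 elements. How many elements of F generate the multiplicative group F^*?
There are φ(218088) = 66816 primitive elements

F_q^* is cyclic of order q - 1 = 218088. A cyclic group of order m has exactly φ(m) generators. Here m = 218088 = 2^3 · 3^2 · 13 · 233, so the number of primitive elements is φ(218088) = 66816.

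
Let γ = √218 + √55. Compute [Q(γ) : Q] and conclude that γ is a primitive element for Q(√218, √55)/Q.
[Q(γ) : Q] = 4 (equivalently, Q(γ) = Q(√218, √55))

Obviously Q(γ) ⊆ Q(√218, √55), and [Q(√218, √55):Q] = 4 (since 218, 55 are distinct squarefree integers > 1 with 11990 not a perfect square). To show equality we compute the minimal polynomial of γ. From γ = √218 + √55: γ^2 = 218 + 2√(11990) + 55 = 273 + 2√(11990), so γ^2 - 273 = 2√(11990); squaring, (γ^2 - 273)^2 = 4·11990, i.e. γ^4 - 546γ^2 + 74529 - 47960 = 0, i.e. γ^4 - 546γ^2 + 26569 = 0. So γ is a root of x^4 - 546x^2 + 26569. This polynomial is irreducible over Q: it has no rational root (each ±√218 ± √55 is irrational), and any factorization into two quadratics over Q would force √(11990) ∈ Q (pairing opposite roots) or √218, √55 ∈ Q (other pairings), all impossible. Hence [Q(γ):Q] = 4 = [Q(√218, √55):Q], so Q(γ) = Q(√218, √55).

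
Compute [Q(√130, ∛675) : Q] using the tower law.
[Q(√130, ∛675) : Q] = 6

Let L = Q(√130, ∛675). Since Q(√130) ⊂ L and [Q(√130):Q] = 2, the tower law gives 2 | [L:Q]. Likewise Q(∛675) ⊂ L with [Q(∛675):Q] = 3 (because 675 is not a perfect cube), so 3 | [L:Q]. As gcd(2,3) = 1, [L:Q] is divisible by 6. Conversely L is generated over Q by √130 and ∛675, so [L:Q] ≤ 2·3 = 6. Therefore [Q(√130, ∛675) : Q] = 6.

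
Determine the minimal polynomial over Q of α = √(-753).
m_α(x) = x^2 + 753

α satisfies α^2 + 753 = 0, so x^2 + 753 annihilates α. Since d = -753 is squarefree and ≠ 1, it is not a perfect square in Q, so x^2 + 753 has no rational root and is therefore irreducible over Q (a degree-2 polynomial over a field is irreducible iff it has no root). Hence m_α(x) = x^2 + 753.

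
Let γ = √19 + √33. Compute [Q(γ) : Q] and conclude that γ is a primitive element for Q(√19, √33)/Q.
[Q(γ) : Q] = 4 (equivalently, Q(γ) = Q(√19, √33))

Obviously Q(γ) ⊆ Q(√19, √33), and [Q(√19, √33):Q] = 4 (since 19, 33 are distinct squarefree integers > 1 with 627 not a perfect square). To show equality we compute the minimal polynomial of γ. From γ = √19 + √33: γ^2 = 19 + 2√(627) + 33 = 52 + 2√(627), so γ^2 - 52 = 2√(627); squaring, (γ^2 - 52)^2 = 4·627, i.e. γ^4 - 104γ^2 + 2704 - 2508 = 0, i.e. γ^4 - 104γ^2 + 196 = 0. So γ is a root of x^4 - 104x^2 + 196. This polynomial is irreducible over Q: it has no rational root (each ±√19 ± √33 is irrational), and any factorization into two quadratics over Q would force √(627) ∈ Q (pairing opposite roots) or √19, √33 ∈ Q (other pairings), all impossible. Hence [Q(γ):Q] = 4 = [Q(√19, √33):Q], so Q(γ) = Q(√19, √33).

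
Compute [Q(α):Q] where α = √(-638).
[Q(α):Q] = 2

[Q(α):Q] equals the degree of the minimal polynomial of α. Here α^2 = -638 and x^2 + 638 is irreducible (d = -638 is squarefree, ≠ 1, hence not a square), so deg(m_α) = 2. Thus [Q(α):Q] = 2.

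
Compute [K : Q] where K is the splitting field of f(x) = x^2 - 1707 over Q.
[K : Q] = 2

f(x) = x^2 - 1707 factors as (x - √1707)(x + √1707). The splitting field is K = Q(√1707). Since 1707 is squarefree and > 1, it is not a perfect square, so x^2 - 1707 is irreducible over Q and [Q(√1707) : Q] = 2. Hence [K : Q] = 2.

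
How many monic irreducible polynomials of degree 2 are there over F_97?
There are 4656 monic irreducible polynomials of degree 2 over F_97

Each element of F_{97^2} that lies in no proper subfield is a root of exactly one monic irreducible of degree 2 over F_97, and each such polynomial has 2 distinct roots in F_{97^2}. By Möbius inversion the count is N_97(2) = (1/2) Σ_{d|2} μ(2/d) · 97^d = (1/2)(μ(2)·97^1 + μ(1)·97^2) = 9312/2 = 4656.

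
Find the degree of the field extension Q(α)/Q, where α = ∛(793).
[Q(α):Q] = 3

The minimal polynomial of α is x^3 - 793, irreducible over Q since 793 is not a perfect cube (so x^3 - 793 has no rational root). Hence [Q(α):Q] = deg(m_α) = 3.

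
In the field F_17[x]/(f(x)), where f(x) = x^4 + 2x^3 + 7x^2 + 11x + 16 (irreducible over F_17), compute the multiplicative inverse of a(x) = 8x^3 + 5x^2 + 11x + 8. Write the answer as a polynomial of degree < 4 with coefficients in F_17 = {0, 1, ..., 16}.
a(x)^(-1) ≡ 15x^3 + 13x^2 + x + 7 (mod f(x))

Since f is irreducible over F_17, F_17[x]/(f) is a field and a(x) ≠ 0 has an inverse. Apply the extended Euclidean algorithm to f(x) and a(x) in F_17[x]: f(x) = (15x + 10)·a(x) + (13x^2 + 2x + 4);  a(x) = (15x + 2)·(13x^2 + 2x + 4) + (15x);  (13x^2 + 2x + 4) = (2x + 16)·(15x) + (4). The last nonzero remainder is the constant 4 = gcd(f, a) in F_17. Back-substituting through the division chain expresses 4 = s(x)·a(x) + t(x)·f(x) with s(x) ≡ 9x^3 + x^2 + 4x + 11 (mod f), so (9x^3 + x^2 + 4x + 11)·a(x) ≡ 4 (mod f). Multiplying by 4^(-1) ≡ 13 in F_17 gives a(x)^(-1) ≡ 13·(9x^3 + x^2 + 4x + 11) ≡ 15x^3 + 13x^2 + x + 7 (mod f). Check: (8x^3 + 5x^2 + 11x + 8)·(15x^3 + 13x^2 + x + 7) = x^6 + 9x^5 + x^3 + 14x^2 + 5 ≡ 1 (mod x^4 + 2x^3 + 7x^2 + 11x + 16).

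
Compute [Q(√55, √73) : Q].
[Q(√55, √73) : Q] = 4

[Q(√55):Q] = 2 (min poly x^2 - 55, irreducible since 55 is squarefree > 1). For the top step, suppose √73 ∈ Q(√55), say √73 = c + d√55 with c, d ∈ Q. Squaring: 73 = c^2 + 55d^2 + 2cd√55. Since √55 ∉ Q this forces 2cd = 0. If d = 0 then √73 = c ∈ Q, contradicting 73 squarefree > 1. If c = 0 then 73 = 55d^2, so 55·73 = (55d)^2 is a perfect square in Q — but 55·73 = 4015 is not a perfect square (since 55 and 73 are distinct squarefree integers). Contradiction. Hence √73 ∉ Q(√55), so x^2 - 73 stays irreducible over Q(√55) and [Q(√55, √73) : Q(√55)] = 2. By the tower law, [Q(√55, √73) : Q] = 2 · 2 = 4.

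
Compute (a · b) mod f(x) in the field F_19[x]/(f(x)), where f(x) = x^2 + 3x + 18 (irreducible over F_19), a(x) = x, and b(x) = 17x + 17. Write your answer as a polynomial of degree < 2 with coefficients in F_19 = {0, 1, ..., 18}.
a · b ≡ 4x + 17 (mod f(x))

Multiply in F_19[x]: a(x)·b(x) = (x)·(17x + 17) = 17x^2 + 17x. This has degree ≥ 2, so divide by f(x) over F_19: 17x^2 + 17x = (17)·(x^2 + 3x + 18) + (4x + 17). Hence a·b ≡ 4x + 17 (mod f). (F_19[x]/(f) is a field with 19^2 = 361 elements since f is irreducible of degree 2.)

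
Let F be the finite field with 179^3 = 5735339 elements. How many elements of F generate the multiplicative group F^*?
There are φ(5735338) = 2429856 primitive elements

F_q^* is cyclic of order q - 1 = 5735338. A cyclic group of order m has exactly φ(m) generators. Here m = 5735338 = 2 · 7 · 89 · 4603, so the number of primitive elements is φ(5735338) = 2429856.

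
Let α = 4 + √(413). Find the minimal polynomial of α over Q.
m_α(x) = x^2 - 8x - 397

From α - 4 = √(413), squaring gives (α - 4)^2 = 413, i.e. α^2 - 8α + 16 = 413, so α^2 - 8α - 397 = 0. The discriminant of x^2 - 8x - 397 is (-8)^2 - 4·(-397) = 64 + 1588 = 1652, and 4·(413) is not a perfect square in Q since 413 is squarefree and ≠ 1. Hence x^2 - 8x - 397 is irreducible over Q and is the minimal polynomial of α.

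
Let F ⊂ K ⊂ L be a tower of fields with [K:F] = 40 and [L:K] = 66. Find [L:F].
[L:F] = 2640

The tower law says that for any tower of field extensions F ⊂ K ⊂ L with finite degrees, [L:F] = [L:K] · [K:F]. Here this gives [L:F] = 66 · 40 = 2640.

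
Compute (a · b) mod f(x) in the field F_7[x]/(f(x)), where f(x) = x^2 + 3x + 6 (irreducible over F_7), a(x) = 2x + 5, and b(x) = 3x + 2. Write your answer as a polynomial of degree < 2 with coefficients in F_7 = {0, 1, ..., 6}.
a · b ≡ x + 2 (mod f(x))

Multiply in F_7[x]: a(x)·b(x) = (2x + 5)·(3x + 2) = 6x^2 + 5x + 3. This has degree ≥ 2, so divide by f(x) over F_7: 6x^2 + 5x + 3 = (6)·(x^2 + 3x + 6) + (x + 2). Hence a·b ≡ x + 2 (mod f). (F_7[x]/(f) is a field with 7^2 = 49 elements since f is irreducible of degree 2.)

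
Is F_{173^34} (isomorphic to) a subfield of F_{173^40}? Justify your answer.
No: F_{173^34} is not a subfield of F_{173^40}

F_{p^m} embeds in F_{p^n} iff m | n. Here 34 ∤ 40 (since 40 = 1·34 + 6 with remainder 6 ≠ 0), so F_{173^34} is not a subfield of F_{173^40}. Equivalently: if it were, the tower law would give 34 = [F_{173^34}:F_173] dividing [F_{173^40}:F_173] = 40, contradiction.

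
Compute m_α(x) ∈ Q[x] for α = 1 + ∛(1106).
m_α(x) = x^3 - 3x^2 + 3x - 1107

Set β = α - 1 = ∛(1106), so β^3 = 1106. Then (α - 1)^3 - 1106 = 0, i.e. α is a root of g(x) = (x - 1)^3 - 1106 = x^3 - 3x^2 + 3x - 1107. Since g(x) = h(x - 1) where h(x) = x^3 - 1106, and h is irreducible over Q (because 1106 is not a perfect cube, so h has no rational root, and a monic cubic with no rational root is irreducible), g is also irreducible (irreducibility is preserved under the substitution x → x - 1). Hence m_α(x) = x^3 - 3x^2 + 3x - 1107.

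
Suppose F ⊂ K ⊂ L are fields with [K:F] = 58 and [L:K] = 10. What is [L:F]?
[L:F] = 580

The tower law says that for any tower of field extensions F ⊂ K ⊂ L with finite degrees, [L:F] = [L:K] · [K:F]. Here this gives [L:F] = 10 · 58 = 580.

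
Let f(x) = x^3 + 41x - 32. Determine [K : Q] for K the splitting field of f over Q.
[K : Q] = 6

By the rational root test, any rational root of the monic integer polynomial f(x) = x^3 + 41x - 32 must be an integer dividing the constant term -32, i.e. one of ±{1, 2, 4, 8, 16, 32}. Evaluating: f(1) = 10, f(-1) = -74, f(2) = 58, f(-2) = -122, f(4) = 196, f(-4) = -260, f(8) = 808, f(-8) = -872, f(16) = 4720, f(-16) = -4784, f(32) = 34048, f(-32) = -34112; none is 0, so f has no rational root and is therefore irreducible over Q (a cubic with no linear factor over a field is irreducible). For an irreducible cubic, the Galois group is A_3 or S_3 according as the discriminant disc(f) = -4a^3 - 27b^2 = -4·(41)^3 - 27·(-32)^2 = -303332 is or is not a square in Q. Here disc(f) = -303332 is not a perfect square in Q, so the Galois group of f over Q is not contained in A_3 and must be all of S_3. The splitting field has degree |S_3| = 6 over Q, so [K : Q] = 6.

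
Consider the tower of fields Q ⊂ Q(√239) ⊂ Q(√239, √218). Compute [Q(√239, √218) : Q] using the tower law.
[Q(√239, √218) : Q] = 4

[Q(√239):Q] = 2 (min poly x^2 - 239, irreducible since 239 is squarefree > 1). For the top step, suppose √218 ∈ Q(√239), say √218 = c + d√239 with c, d ∈ Q. Squaring: 218 = c^2 + 239d^2 + 2cd√239. Since √239 ∉ Q this forces 2cd = 0. If d = 0 then √218 = c ∈ Q, contradicting 218 squarefree > 1. If c = 0 then 218 = 239d^2, so 239·218 = (239d)^2 is a perfect square in Q — but 239·218 = 52102 is not a perfect square (since 239 and 218 are distinct squarefree integers). Contradiction. Hence √218 ∉ Q(√239), so x^2 - 218 stays irreducible over Q(√239) and [Q(√239, √218) : Q(√239)] = 2. By the tower law, [Q(√239, √218) : Q] = 2 · 2 = 4.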